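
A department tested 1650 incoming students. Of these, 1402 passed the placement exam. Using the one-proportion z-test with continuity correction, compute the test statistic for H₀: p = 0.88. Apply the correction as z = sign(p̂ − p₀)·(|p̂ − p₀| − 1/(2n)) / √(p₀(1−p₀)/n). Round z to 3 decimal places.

With x = 1402 successes in n = 1650, p̂ = 0.84970. p̂ − p₀ = -0.030303.
1/(2n) = 0.000303.
Corrected numerator: |-0.030303| − 0.000303 = 0.030000.
Null standard error: √(0.88·0.12/1650) = √0.000064000 = 0.008000.
z = (−)0.030000/0.008000 = -3.750.

z = -3.750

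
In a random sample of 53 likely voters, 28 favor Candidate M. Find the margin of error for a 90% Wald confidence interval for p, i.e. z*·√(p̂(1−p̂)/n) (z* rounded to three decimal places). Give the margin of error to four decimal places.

ME = 0.1128

With x = 28 successes in n = 53, p̂ = 0.52830.
SE(p̂) = √(0.52830·0.47170/53) = 0.068570.
z* = 1.645 at the 90% level.
ME = 1.645·0.068570 = 0.1128.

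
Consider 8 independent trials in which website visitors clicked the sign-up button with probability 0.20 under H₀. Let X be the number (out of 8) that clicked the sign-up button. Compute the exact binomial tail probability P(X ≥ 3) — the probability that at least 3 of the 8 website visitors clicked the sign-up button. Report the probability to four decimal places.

P = 0.2031

X is binomial with n = 8 and p = 0.20.
P(X ≥ 3) = Σ_{j=3}^{8} C(8,j)·0.20^j·0.80^{8−j}.
= 0.146801 + 0.045875 + 0.009175 + 0.001147 + 0.000082 + 0.000003 = 0.2031.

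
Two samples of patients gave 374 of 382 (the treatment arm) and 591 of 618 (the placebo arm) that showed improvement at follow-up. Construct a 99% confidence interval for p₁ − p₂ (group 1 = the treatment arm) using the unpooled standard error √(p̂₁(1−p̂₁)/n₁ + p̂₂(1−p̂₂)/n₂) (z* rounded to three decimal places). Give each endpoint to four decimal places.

p̂₁ = 374/382 = 0.97906, p̂₂ = 591/618 = 0.95631; p̂₁ − p̂₂ = 0.02275.
SE = √(0.000053675 + 0.000067606) = √0.000121281 = 0.011013.
For 99% confidence, z* = 2.576. Margin of error = 0.02837.
Interval: 0.02275 ± 0.02837 → (-0.0056, 0.0511).

(-0.0056, 0.0511)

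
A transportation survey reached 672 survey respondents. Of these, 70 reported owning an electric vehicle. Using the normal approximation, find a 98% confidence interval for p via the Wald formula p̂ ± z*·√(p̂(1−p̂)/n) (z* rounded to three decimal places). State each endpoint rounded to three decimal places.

The sample proportion is 70/672 = 0.10417.
SE(p̂) = √(0.10417·0.89583/672) = 0.011784.
For 98% confidence, z* = 2.326.
Margin = 2.326·0.011784 = 0.02741.
So the interval runs from 0.077 to 0.132.

(0.077, 0.132)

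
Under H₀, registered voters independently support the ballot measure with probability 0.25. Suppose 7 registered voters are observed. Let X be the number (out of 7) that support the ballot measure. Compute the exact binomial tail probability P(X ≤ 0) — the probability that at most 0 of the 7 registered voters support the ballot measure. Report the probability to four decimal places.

P = 0.1335

X ~ Binomial(n=7, p=0.25).
P(X ≤ 0) = C(7,0)·0.25^0·0.75^7.
= 0.133484 = 0.1335.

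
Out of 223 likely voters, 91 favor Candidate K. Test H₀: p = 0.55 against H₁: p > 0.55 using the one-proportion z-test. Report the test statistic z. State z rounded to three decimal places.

With x = 91 successes in n = 223, p̂ = 0.40807.
Null standard error: √(0.55·0.45/223) = √0.001109865 = 0.033315.
Test statistic: z = -0.14193/0.033315 = -4.260.

z = -4.260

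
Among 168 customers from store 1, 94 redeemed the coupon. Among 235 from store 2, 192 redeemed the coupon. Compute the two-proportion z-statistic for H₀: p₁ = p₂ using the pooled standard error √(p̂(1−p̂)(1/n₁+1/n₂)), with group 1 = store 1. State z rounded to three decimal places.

p̂₁ = 94/168 = 0.55952, p̂₂ = 192/235 = 0.81702.
Pooled p̂ = (94+192)/(168+235) = 286/403 = 0.70968.
SE = √[p̂(1−p̂)(1/n₁+1/n₂)] = √[0.70968·0.29032·(1/168+1/235)] ≈ 0.045860.
z = -0.25750/0.045860 = -5.615.

z = -5.615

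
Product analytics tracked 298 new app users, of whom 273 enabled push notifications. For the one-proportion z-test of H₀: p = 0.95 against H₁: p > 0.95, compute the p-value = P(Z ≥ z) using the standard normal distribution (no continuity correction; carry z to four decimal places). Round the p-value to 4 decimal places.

The sample proportion is 273/298 = 0.91611.
SE₀ = √(0.95·0.05/298) = 0.012625.
z = (p̂ − p₀)/SE = (273/298 − 0.95)/0.012625 ≈ -2.6845.
p-value = P(Z ≥ z) with z = -2.6845 → 0.9964.

p-value = 0.9964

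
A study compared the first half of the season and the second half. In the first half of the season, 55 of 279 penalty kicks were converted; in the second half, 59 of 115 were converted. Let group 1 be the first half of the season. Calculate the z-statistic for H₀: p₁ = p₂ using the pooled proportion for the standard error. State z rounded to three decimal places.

Sample proportions: p̂₁ = 55/279 = 0.19713 and p̂₂ = 59/115 = 0.51304.
Pooling: p̂ = 114/394 = 0.28934.
SE = √[p̂(1−p̂)(1/n₁+1/n₂)] = √[0.28934·0.71066·(1/279+1/115)] ≈ 0.050250.
z = -0.31591/0.050250 = -6.287.

z = -6.287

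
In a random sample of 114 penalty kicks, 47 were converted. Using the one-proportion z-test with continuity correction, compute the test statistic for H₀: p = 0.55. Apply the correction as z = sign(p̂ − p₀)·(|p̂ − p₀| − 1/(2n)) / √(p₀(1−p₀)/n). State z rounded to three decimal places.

z = -2.862

With x = 47 successes in n = 114, p̂ = 0.41228. p̂ − p₀ = -0.137719.
1/(2n) = 0.004386.
Corrected numerator: |-0.137719| − 0.004386 = 0.133333.
SE₀ = √(0.55·0.45/114) = 0.046595.
z = −0.133333/0.046595 = -2.862.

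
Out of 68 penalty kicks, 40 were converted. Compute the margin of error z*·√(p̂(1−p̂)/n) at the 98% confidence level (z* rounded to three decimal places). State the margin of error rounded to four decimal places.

Sample proportion p̂ = 40/68 = 0.58824.
Standard error of p̂: √(0.242215/68) = √0.003561978 = 0.059682.
For 98% confidence, z* = 2.326.
ME = 2.326·0.059682 = 0.1388.

ME = 0.1388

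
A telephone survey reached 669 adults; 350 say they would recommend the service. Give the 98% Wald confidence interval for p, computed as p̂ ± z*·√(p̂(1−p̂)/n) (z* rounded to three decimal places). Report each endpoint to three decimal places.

(0.478, 0.568)

With x = 350 successes in n = 669, p̂ = 0.52317.
SE = √(p̂(1−p̂)/n) = √(0.249463/669) = 0.019310.
The 98% critical value is z* = 2.326.
Margin = 2.326·0.019310 = 0.04492.
So the interval runs from 0.478 to 0.568.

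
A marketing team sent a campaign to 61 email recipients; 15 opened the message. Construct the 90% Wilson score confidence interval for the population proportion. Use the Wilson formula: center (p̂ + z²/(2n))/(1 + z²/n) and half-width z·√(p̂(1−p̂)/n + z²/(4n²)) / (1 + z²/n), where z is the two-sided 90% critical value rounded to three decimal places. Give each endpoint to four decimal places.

(0.1673, 0.3461)

Here p̂ = 15/61 = 0.24590 and z = 1.645 (z² = 2.706025).
Denominator 1 + z²/n = 1 + 2.706025/61 = 1.044361.
Adjusted center: (0.24590 + z²/(2n))/1.044361 = 0.25669.
Radicand: p̂(1−p̂)/n + z²/(4n²) = 0.003039902 + 0.000181808 = 0.003221710.
Half-width = 1.645·√0.003221710/1.044361 = 0.08940.
CI: 0.25669 ± 0.08940 = (0.1673, 0.3461).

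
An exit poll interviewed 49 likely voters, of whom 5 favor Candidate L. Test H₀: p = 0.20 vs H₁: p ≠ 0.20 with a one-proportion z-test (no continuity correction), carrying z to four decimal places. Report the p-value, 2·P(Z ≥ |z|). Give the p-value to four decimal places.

p-value = 0.0865

Sample proportion p̂ = 5/49 = 0.10204.
SE₀ = √(0.20·0.80/49) = 0.057143.
z = (p̂ − p₀)/SE = (5/49 − 0.20)/0.057143 ≈ -1.7143.
p-value = 2·P(Z ≥ |z|) with z = -1.7143 → 0.0865.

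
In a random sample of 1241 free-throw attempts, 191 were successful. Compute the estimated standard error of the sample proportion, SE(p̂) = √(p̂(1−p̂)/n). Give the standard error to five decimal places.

p̂ = 191/1241 = 0.15391.
p̂(1−p̂) = 0.15391·0.84609 = 0.130222.
Dividing by n and taking the root: √0.000104933 = 0.01024.

SE = 0.01024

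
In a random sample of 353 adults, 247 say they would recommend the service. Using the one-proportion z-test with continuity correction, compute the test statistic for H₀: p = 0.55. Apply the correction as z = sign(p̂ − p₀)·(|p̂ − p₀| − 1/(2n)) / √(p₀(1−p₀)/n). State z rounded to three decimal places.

With x = 247 successes in n = 353, p̂ = 0.69972. p̂ − p₀ = 0.149717.
Continuity correction 1/(2n) = 1/706 = 0.001416.
Corrected numerator: |0.149717| − 0.001416 = 0.148301.
Under H₀, SE = √(p₀(1−p₀)/n) = √(0.55·0.45/353) = √0.000701133 = 0.026479.
z = +0.148301/0.026479 = 5.601.

z = 5.601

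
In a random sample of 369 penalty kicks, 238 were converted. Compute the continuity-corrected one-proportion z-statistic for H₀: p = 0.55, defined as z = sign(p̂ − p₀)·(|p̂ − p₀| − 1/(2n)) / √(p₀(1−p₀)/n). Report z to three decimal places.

Sample proportion p̂ = 238/369 = 0.64499. p̂ − p₀ = 0.094986.
Continuity correction 1/(2n) = 1/738 = 0.001355.
Corrected numerator: |0.094986| − 0.001355 = 0.093631.
Null standard error: √(0.55·0.45/369) = √0.000670732 = 0.025898.
z = +0.093631/0.025898 = 3.615.

z = 3.615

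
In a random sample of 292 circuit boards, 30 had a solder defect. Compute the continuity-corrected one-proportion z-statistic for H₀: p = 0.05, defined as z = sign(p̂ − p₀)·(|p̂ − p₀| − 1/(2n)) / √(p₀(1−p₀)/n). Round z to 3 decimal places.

Sample proportion p̂ = 30/292 = 0.10274. p̂ − p₀ = 0.052740.
Continuity correction 1/(2n) = 1/584 = 0.001712.
Corrected numerator: |0.052740| − 0.001712 = 0.051028.
Under H₀, SE = √(p₀(1−p₀)/n) = √(0.05·0.95/292) = √0.000162671 = 0.012754.
z = +0.051028/0.012754 = 4.001.

z = 4.001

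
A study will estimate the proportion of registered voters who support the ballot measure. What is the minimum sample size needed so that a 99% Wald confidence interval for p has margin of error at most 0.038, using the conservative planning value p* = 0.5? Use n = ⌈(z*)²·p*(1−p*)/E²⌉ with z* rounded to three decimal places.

n = 1149

The 99% critical value is z* = 2.576.
p*(1−p*) = 0.2500.
(z*)²·p*(1−p*)/E² = 6.635776·0.2500/0.001444 = 1148.853.
Rounding up, n = 1149.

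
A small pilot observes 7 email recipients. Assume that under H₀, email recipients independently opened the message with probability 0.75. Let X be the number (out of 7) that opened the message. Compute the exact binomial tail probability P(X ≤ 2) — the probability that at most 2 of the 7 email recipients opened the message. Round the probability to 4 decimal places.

X ~ Binomial(n=7, p=0.75).
P(X ≤ 2) = C(7,0)·0.75^0·0.25^7 + C(7,1)·0.75^1·0.25^6 + C(7,2)·0.75^2·0.25^5.
= 0.000061 + 0.001282 + 0.011536 = 0.0129.

P = 0.0129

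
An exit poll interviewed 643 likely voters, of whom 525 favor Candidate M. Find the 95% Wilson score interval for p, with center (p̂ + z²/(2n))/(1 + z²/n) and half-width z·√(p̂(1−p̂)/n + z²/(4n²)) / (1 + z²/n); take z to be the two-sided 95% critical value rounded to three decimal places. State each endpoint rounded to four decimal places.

p̂ = 525/643 = 0.81649; z = 1.960, so z² = 3.841600.
Denominator 1 + z²/n = 1 + 3.841600/643 = 1.005974.
Adjusted center: (0.81649 + z²/(2n))/1.005974 = 0.81461.
Radicand: p̂(1−p̂)/n + z²/(4n²) = 0.000233028 + 0.000002323 = 0.000235351.
Half-width = 1.960·√0.000235351/1.005974 = 0.02989.
CI: 0.81461 ± 0.02989 = (0.7847, 0.8445).

(0.7847, 0.8445)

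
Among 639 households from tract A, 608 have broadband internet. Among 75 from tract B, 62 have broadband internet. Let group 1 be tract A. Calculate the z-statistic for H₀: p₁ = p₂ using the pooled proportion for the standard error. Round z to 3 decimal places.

Sample proportions: p̂₁ = 608/639 = 0.95149 and p̂₂ = 62/75 = 0.82667.
Pooling: p̂ = 670/714 = 0.93838.
Pooled SE = √[0.0578271·0.01489828] ≈ 0.029352.
z = (p̂₁ − p̂₂)/SE = (0.95149 − 0.82667)/0.029352 = 0.12482/0.029352 = 4.253.

z = 4.253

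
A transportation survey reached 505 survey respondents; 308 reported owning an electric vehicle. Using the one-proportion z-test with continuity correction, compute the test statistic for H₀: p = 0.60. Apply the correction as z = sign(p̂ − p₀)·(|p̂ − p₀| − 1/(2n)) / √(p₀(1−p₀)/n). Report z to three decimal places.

p̂ = 308/505 = 0.60990. p̂ − p₀ = 0.009901.
Continuity correction 1/(2n) = 1/1010 = 0.000990.
Corrected numerator: |0.009901| − 0.000990 = 0.008911.
SE₀ = √(0.60·0.40/505) = 0.021800.
z = +0.008911/0.021800 = 0.409.

z = 0.409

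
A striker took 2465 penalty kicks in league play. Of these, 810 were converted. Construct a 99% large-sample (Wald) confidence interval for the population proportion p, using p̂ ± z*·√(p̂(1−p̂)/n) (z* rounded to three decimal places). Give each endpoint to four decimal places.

Sample proportion p̂ = 810/2465 = 0.32860.
SE(p̂) = √(0.32860·0.67140/2465) = 0.009461.
z* = 2.576 at the 99% level.
Margin = 2.576·0.009461 = 0.02437.
Interval: 0.32860 ± 0.02437 → (0.3042, 0.3530).

(0.3042, 0.3530)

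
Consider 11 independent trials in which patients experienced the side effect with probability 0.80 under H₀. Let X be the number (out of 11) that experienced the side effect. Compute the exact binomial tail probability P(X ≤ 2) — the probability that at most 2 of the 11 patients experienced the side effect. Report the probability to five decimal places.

X ~ Binomial(n=11, p=0.80).
P(X ≤ 2) = C(11,0)·0.80^0·0.20^11 + C(11,1)·0.80^1·0.20^10 + C(11,2)·0.80^2·0.20^9.
= 0.000000 + 0.000001 + 0.000018 = 0.00002.

P = 0.00002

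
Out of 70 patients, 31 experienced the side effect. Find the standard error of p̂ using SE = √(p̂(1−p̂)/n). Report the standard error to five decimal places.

The sample proportion is 31/70 = 0.44286.
p̂(1−p̂) = 0.44286·0.55714 = 0.246735.
Dividing by n and taking the root: √0.003524786 = 0.05937.

SE = 0.05937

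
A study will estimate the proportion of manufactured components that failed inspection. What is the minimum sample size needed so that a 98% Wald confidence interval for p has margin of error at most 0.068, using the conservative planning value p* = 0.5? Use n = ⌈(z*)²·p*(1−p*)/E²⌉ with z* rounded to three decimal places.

n = 293

z* = 2.326 at the 98% level.
p*(1−p*) = 0.2500.
(z*)²·p*(1−p*)/E² = 5.410276·0.2500/0.004624 = 292.511.
Rounding up, n = 293.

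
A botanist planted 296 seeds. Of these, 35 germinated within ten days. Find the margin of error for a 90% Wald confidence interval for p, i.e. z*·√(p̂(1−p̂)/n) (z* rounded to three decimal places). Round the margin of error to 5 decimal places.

ME = 0.03087

p̂ = 35/296 = 0.11824.
SE = √(p̂(1−p̂)/n) = √(0.104262/296) = 0.018768.
For 90% confidence, z* = 1.645.
So ME = 0.03087.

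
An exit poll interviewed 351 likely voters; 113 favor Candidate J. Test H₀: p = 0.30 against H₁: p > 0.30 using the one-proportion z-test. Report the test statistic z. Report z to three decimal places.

Sample proportion p̂ = 113/351 = 0.32194.
SE₀ = √(0.30·0.70/351) = 0.024460.
z = (p̂ − p₀)/SE = (0.32194 − 0.30)/0.024460 = 0.897.

z = 0.897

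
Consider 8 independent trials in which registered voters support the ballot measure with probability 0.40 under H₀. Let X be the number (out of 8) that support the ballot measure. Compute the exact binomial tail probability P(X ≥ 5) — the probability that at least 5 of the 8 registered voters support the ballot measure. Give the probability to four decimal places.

X ~ Binomial(n=8, p=0.40).
P(X ≥ 5) = C(8,5)·0.40^5·0.60^3 + C(8,6)·0.40^6·0.60^2 + C(8,7)·0.40^7·0.60^1 + C(8,8)·0.40^8·0.60^0.
= 0.123863 + 0.041288 + 0.007864 + 0.000655 = 0.1737.

P = 0.1737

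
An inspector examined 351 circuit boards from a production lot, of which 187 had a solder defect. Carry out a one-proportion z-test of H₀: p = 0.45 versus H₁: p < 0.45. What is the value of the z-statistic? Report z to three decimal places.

Sample proportion p̂ = 187/351 = 0.53276.
SE₀ = √(0.45·0.55/351) = 0.026554.
Test statistic: z = 0.08276/0.026554 = 3.117.

z = 3.117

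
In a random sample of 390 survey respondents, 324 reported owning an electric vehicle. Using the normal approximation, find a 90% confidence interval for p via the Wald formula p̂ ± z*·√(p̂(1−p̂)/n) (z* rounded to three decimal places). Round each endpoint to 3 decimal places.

(0.800, 0.862)

p̂ = 324/390 = 0.83077.
SE(p̂) = √(0.83077·0.16923/390) = 0.018987.
For 90% confidence, z* = 1.645.
Margin = 1.645·0.018987 = 0.03123.
CI: 0.83077 ± 0.03123 = (0.800, 0.862).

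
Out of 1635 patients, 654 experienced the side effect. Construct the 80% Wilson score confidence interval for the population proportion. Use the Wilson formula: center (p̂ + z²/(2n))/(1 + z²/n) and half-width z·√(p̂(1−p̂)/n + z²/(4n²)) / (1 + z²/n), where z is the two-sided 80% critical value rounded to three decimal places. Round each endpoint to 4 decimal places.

(0.3846, 0.4156)

p̂ = 654/1635 = 0.40000; z = 1.282, so z² = 1.643524.
1 + z²/n = 1.001005.
Adjusted center: (0.40000 + z²/(2n))/1.001005 = 0.40010.
Radicand: p̂(1−p̂)/n + z²/(4n²) = 0.000146789 + 0.000000154 = 0.000146943.
Half-width = z·√(radicand)/denom = 1.282·0.012122/1.001005 = 0.01552.
So the interval runs from 0.3846 to 0.4156.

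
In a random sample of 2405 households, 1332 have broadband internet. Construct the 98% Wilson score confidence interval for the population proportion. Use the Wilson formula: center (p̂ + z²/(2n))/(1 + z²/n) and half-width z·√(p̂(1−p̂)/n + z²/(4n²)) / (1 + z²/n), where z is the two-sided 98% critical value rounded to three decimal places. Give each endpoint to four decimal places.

Here p̂ = 1332/2405 = 0.55385 and z = 2.326 (z² = 5.410276).
1 + z²/n = 1.002250.
Center = (0.55385 + 0.001125)/1.002250 = 0.55373.
Radicand: p̂(1−p̂)/n + z²/(4n²) = 0.000102745 + 0.000000234 = 0.000102979.
Half-width = z·√(radicand)/denom = 2.326·0.010148/1.002250 = 0.02355.
CI: 0.55373 ± 0.02355 = (0.5302, 0.5773).

(0.5302, 0.5773)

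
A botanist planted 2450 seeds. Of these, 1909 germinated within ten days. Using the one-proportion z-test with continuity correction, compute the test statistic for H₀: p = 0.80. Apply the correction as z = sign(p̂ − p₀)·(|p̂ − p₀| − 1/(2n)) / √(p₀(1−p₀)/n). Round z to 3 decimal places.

With x = 1909 successes in n = 2450, p̂ = 0.77918. p̂ − p₀ = -0.020816.
Continuity correction 1/(2n) = 1/4900 = 0.000204.
Corrected numerator: |-0.020816| − 0.000204 = 0.020612.
SE₀ = √(0.80·0.20/2450) = 0.008081.
z = (−)0.020612/0.008081 = -2.551.

z = -2.551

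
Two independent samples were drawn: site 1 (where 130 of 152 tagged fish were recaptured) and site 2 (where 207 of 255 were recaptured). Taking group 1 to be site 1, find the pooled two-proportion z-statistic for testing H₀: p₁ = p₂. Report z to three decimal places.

p̂₁ = 130/152 = 0.85526, p̂₂ = 207/255 = 0.81176.
Pooling: p̂ = 337/407 = 0.82801.
Pooled SE = √[0.1424096·0.01050052] ≈ 0.038670.
z = 0.04350/0.038670 = 1.125.

z = 1.125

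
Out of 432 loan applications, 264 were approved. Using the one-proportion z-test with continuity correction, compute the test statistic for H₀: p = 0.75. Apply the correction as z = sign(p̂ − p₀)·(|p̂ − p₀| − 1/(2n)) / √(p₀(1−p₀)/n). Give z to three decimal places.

Sample proportion p̂ = 264/432 = 0.61111. p̂ − p₀ = -0.138889.
Continuity correction 1/(2n) = 1/864 = 0.001157.
Corrected numerator: |-0.138889| − 0.001157 = 0.137732.
SE₀ = √(0.75·0.25/432) = 0.020833.
z = −0.137732/0.020833 = -6.611.

z = -6.611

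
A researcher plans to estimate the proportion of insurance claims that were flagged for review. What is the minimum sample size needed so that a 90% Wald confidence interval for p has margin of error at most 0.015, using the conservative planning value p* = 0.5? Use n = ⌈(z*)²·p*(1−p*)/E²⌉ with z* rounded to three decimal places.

For 90% confidence, z* = 1.645.
p*(1−p*) = 0.50·0.50 = 0.2500.
Required n before rounding: 2.706025 × 0.2500 / 0.015² = 3006.694.
⌈3006.694⌉ = 3007.

n = 3007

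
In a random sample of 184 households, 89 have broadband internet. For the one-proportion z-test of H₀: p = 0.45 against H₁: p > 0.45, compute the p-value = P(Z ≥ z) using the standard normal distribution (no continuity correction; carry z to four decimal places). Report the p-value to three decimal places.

p-value = 0.179

p̂ = 89/184 = 0.48370.
Under H₀, SE = √(p₀(1−p₀)/n) = √(0.45·0.55/184) = √0.001345109 = 0.036676.
Test statistic (full precision, shown to 4 dp): z = (89/184 − 0.45)/SE₀ ≈ 0.9187.
From the standard normal, P(Z ≥ z) = 0.179.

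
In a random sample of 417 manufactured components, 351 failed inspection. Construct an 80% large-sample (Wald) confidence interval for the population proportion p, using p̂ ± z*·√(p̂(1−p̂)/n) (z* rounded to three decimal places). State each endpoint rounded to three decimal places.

With x = 351 successes in n = 417, p̂ = 0.84173.
SE(p̂) = √(0.84173·0.15827/417) = 0.017874.
For 80% confidence, z* = 1.282.
Margin of error: 1.282 × 0.017874 = 0.02291.
CI: 0.84173 ± 0.02291 = (0.819, 0.865).

(0.819, 0.865)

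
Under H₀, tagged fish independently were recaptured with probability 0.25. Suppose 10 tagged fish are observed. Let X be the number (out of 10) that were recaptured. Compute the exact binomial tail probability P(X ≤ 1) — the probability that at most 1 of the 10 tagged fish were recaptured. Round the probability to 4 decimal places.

X is binomial with n = 10 and p = 0.25.
P(X ≤ 1) = C(10,0)·0.25^0·0.75^10 + C(10,1)·0.25^1·0.75^9.
= 0.056314 + 0.187712 = 0.2440.

P = 0.2440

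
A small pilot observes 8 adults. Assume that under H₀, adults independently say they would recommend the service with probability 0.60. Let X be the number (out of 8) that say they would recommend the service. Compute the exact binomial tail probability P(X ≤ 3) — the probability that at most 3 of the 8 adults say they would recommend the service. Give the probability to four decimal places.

P = 0.1737

X ~ Binomial(n=8, p=0.60).
P(X ≤ 3) = C(8,0)·0.60^0·0.40^8 + C(8,1)·0.60^1·0.40^7 + C(8,2)·0.60^2·0.40^6 + C(8,3)·0.60^3·0.40^5.
= 0.000655 + 0.007864 + 0.041288 + 0.123863 = 0.1737.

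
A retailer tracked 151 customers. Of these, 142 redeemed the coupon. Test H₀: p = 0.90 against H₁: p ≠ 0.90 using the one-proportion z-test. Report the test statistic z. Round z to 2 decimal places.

With x = 142 successes in n = 151, p̂ = 0.94040.
SE₀ = √(0.90·0.10/151) = 0.024414.
z = (p̂ − p₀)/SE = (0.94040 − 0.90)/0.024414 = 1.65.

z = 1.65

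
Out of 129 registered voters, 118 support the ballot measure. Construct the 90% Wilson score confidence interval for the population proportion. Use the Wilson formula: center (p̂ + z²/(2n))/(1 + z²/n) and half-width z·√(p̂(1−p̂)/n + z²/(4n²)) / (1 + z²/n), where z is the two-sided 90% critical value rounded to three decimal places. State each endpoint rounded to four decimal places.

Here p̂ = 118/129 = 0.91473 and z = 1.645 (z² = 2.706025).
Denominator 1 + z²/n = 1 + 2.706025/129 = 1.020977.
Center = (0.91473 + 0.010488)/1.020977 = 0.90621.
Radicand: p̂(1−p̂)/n + z²/(4n²) = 0.000604652 + 0.000040653 = 0.000645305.
Half-width = z·√(radicand)/denom = 1.645·0.025403/1.020977 = 0.04093.
CI: 0.90621 ± 0.04093 = (0.8653, 0.9471).

(0.8653, 0.9471)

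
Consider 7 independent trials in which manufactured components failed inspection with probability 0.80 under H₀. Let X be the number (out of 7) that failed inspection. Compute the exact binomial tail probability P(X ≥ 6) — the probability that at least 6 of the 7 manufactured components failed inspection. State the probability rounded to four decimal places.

P = 0.5767

X is binomial with n = 7 and p = 0.80.
P(X ≥ 6) = C(7,6)·0.80^6·0.20^1 + C(7,7)·0.80^7·0.20^0.
= 0.367002 + 0.209715 = 0.5767.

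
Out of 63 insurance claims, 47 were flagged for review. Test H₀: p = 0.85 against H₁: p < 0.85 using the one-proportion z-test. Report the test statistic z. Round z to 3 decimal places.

z = -2.311

With x = 47 successes in n = 63, p̂ = 0.74603.
Under H₀, SE = √(p₀(1−p₀)/n) = √(0.85·0.15/63) = √0.002023810 = 0.044987.
z = (0.74603 − 0.85)/0.044987 = -0.10397/0.044987 = -2.311.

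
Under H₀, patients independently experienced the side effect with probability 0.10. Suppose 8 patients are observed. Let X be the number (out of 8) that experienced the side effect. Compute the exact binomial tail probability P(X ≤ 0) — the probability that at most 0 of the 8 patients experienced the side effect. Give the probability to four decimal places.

X ~ Binomial(n=8, p=0.10).
P(X ≤ 0) = C(8,0)·0.10^0·0.90^8.
= 0.430467 = 0.4305.

P = 0.4305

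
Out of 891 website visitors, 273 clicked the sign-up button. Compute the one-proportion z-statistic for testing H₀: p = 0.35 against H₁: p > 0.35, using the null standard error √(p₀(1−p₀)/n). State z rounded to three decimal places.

Sample proportion p̂ = 273/891 = 0.30640.
Null standard error: √(0.35·0.65/891) = √0.000255331 = 0.015979.
z = (p̂ − p₀)/SE = (0.30640 − 0.35)/0.015979 = -2.729.

z = -2.729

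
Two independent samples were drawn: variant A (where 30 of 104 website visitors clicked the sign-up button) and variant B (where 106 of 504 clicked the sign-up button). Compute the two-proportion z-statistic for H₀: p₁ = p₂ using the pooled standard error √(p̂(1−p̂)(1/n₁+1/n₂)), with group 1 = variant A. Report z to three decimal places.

p̂₁ = 30/104 = 0.28846, p̂₂ = 106/504 = 0.21032.
Pooling: p̂ = 136/608 = 0.22368.
Pooled SE = √[0.1736496·0.01159951] ≈ 0.044880.
z = (p̂₁ − p̂₂)/SE = (0.28846 − 0.21032)/0.044880 = 0.07814/0.044880 = 1.741.

z = 1.741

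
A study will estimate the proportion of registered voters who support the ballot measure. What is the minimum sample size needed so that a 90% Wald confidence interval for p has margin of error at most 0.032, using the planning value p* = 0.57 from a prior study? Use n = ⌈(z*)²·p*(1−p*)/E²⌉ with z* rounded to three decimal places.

n = 648

For 90% confidence, z* = 1.645.
p*(1−p*) = 0.2451.
(z*)²·p*(1−p*)/E² = 2.706025·0.2451/0.001024 = 647.702.
⌈647.702⌉ = 648.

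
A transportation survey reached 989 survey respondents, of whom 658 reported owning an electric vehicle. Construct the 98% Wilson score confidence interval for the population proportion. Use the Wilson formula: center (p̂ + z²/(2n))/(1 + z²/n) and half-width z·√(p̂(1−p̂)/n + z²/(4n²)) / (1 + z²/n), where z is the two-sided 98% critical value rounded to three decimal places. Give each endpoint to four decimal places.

(0.6296, 0.6992)

Here p̂ = 658/989 = 0.66532 and z = 2.326 (z² = 5.410276).
1 + z²/n = 1.005470.
Center = (0.66532 + 0.002735)/1.005470 = 0.66442.
Radicand: p̂(1−p̂)/n + z²/(4n²) = 0.000225146 + 0.000001383 = 0.000226529.
Half-width = 2.326·√0.000226529/1.005470 = 0.03482.
CI: 0.66442 ± 0.03482 = (0.6296, 0.6992).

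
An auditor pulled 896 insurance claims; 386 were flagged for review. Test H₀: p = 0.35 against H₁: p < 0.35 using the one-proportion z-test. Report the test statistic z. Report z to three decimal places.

z = 5.071

Sample proportion p̂ = 386/896 = 0.43080.
SE₀ = √(0.35·0.65/896) = 0.015934.
Test statistic: z = 0.08080/0.015934 = 5.071.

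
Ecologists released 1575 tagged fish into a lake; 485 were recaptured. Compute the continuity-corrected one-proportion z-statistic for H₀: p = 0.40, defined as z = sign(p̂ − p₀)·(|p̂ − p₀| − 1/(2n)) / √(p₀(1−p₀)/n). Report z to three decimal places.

The sample proportion is 485/1575 = 0.30794. p̂ − p₀ = -0.092063.
Continuity correction 1/(2n) = 1/3150 = 0.000317.
Corrected numerator: |-0.092063| − 0.000317 = 0.091746.
Null standard error: √(0.40·0.60/1575) = √0.000152381 = 0.012344.
z = (−)0.091746/0.012344 = -7.432.

z = -7.432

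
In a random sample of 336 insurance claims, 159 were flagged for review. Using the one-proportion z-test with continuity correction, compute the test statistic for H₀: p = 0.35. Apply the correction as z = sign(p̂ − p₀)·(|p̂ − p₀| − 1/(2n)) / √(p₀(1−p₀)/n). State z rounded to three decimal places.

z = 4.678

With x = 159 successes in n = 336, p̂ = 0.47321. p̂ − p₀ = 0.123214.
1/(2n) = 0.001488.
Corrected numerator: |0.123214| − 0.001488 = 0.121726.
Null standard error: √(0.35·0.65/336) = √0.000677083 = 0.026021.
z = +0.121726/0.026021 = 4.678.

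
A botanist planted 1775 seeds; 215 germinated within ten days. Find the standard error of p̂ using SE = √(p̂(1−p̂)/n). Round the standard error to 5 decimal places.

With x = 215 successes in n = 1775, p̂ = 0.12113.
p̂(1−p̂) = 0.106458.
Dividing by n and taking the root: √0.000059976 = 0.00774.

SE = 0.00774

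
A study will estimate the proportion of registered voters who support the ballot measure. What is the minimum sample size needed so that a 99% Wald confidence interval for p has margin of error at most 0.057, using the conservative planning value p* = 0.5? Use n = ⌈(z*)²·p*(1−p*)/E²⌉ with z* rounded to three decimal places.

z* = 2.576 at the 99% level.
p*(1−p*) = 0.2500.
(z*)²·p*(1−p*)/E² = 6.635776·0.2500/0.003249 = 510.601.
Rounding up, n = 511.

n = 511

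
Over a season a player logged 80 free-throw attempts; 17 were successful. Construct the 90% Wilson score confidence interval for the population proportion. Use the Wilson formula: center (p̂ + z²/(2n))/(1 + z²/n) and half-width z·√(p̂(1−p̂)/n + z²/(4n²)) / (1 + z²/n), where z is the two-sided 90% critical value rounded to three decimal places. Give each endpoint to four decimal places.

(0.1473, 0.2965)

Here p̂ = 17/80 = 0.21250 and z = 1.645 (z² = 2.706025).
Denominator 1 + z²/n = 1 + 2.706025/80 = 1.033825.
Adjusted center: (0.21250 + z²/(2n))/1.033825 = 0.22191.
Radicand: p̂(1−p̂)/n + z²/(4n²) = 0.002091797 + 0.000105704 = 0.002197501.
Half-width = 1.645·√0.002197501/1.033825 = 0.07459.
CI: 0.22191 ± 0.07459 = (0.1473, 0.2965).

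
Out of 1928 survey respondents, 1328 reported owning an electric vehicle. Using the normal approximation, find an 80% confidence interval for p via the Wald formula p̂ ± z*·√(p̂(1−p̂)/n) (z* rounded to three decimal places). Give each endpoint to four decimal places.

(0.6753, 0.7023)

Sample proportion p̂ = 1328/1928 = 0.68880.
Standard error of p̂: √(0.214356/1928) = √0.000111180 = 0.010544.
z* = 1.282 at the 80% level.
Margin of error: 1.282 × 0.010544 = 0.01352.
Interval: 0.68880 ± 0.01352 → (0.6753, 0.7023).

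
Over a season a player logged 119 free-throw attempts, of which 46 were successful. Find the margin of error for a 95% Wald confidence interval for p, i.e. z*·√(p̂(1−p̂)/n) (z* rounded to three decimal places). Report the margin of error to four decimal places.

ME = 0.0875

With x = 46 successes in n = 119, p̂ = 0.38655.
SE = √(p̂(1−p̂)/n) = √(0.237130/119) = 0.044640.
The 95% critical value is z* = 1.960.
ME = 1.960·0.044640 = 0.0875.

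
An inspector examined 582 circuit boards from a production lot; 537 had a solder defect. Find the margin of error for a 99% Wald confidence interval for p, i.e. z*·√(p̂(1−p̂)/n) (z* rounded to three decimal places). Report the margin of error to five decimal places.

p̂ = 537/582 = 0.92268.
SE = √(p̂(1−p̂)/n) = √(0.071341/582) = 0.011072.
The 99% critical value is z* = 2.576.
So ME = 0.02852.

ME = 0.02852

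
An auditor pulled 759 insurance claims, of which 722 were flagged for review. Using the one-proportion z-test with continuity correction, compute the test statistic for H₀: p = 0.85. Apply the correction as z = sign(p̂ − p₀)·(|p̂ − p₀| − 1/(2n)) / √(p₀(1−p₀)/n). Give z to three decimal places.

With x = 722 successes in n = 759, p̂ = 0.95125. p̂ − p₀ = 0.101252.
1/(2n) = 0.000659.
Corrected numerator: |0.101252| − 0.000659 = 0.100593.
Under H₀, SE = √(p₀(1−p₀)/n) = √(0.85·0.15/759) = √0.000167984 = 0.012961.
z = +0.100593/0.012961 = 7.761.

z = 7.761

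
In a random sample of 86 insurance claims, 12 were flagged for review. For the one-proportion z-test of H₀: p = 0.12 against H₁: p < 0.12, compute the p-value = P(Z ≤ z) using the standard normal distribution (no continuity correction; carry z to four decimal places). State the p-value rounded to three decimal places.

The sample proportion is 12/86 = 0.13953.
Under H₀, SE = √(p₀(1−p₀)/n) = √(0.12·0.88/86) = √0.001227907 = 0.035042.
Test statistic (full precision, shown to 4 dp): z = (12/86 − 0.12)/SE₀ ≈ 0.5575.
p-value = P(Z ≤ z) with z = 0.5575 → 0.711.

p-value = 0.711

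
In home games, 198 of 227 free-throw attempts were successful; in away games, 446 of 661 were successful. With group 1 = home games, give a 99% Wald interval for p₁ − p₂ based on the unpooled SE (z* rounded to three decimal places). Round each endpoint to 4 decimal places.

p̂₁ = 198/227 = 0.87225, p̂₂ = 446/661 = 0.67474; p̂₁ − p̂₂ = 0.19751.
Unpooled SE = √(p̂₁(1−p̂₁)/n₁ + p̂₂(1−p̂₂)/n₂) = √(0.000490892 + 0.000332024) = 0.028686.
For 99% confidence, z* = 2.576. Margin of error = 0.07390.
Interval: 0.19751 ± 0.07390 → (0.1236, 0.2714).

(0.1236, 0.2714)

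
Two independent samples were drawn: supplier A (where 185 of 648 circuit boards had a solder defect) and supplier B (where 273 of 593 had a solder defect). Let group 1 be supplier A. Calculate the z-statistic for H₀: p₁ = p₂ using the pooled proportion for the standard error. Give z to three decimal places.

z = -6.377

Sample proportions: p̂₁ = 185/648 = 0.28549 and p̂₂ = 273/593 = 0.46037.
Pooling: p̂ = 458/1241 = 0.36906.
Pooled SE = √[0.2328540·0.00322955] ≈ 0.027423.
z = -0.17488/0.027423 = -6.377.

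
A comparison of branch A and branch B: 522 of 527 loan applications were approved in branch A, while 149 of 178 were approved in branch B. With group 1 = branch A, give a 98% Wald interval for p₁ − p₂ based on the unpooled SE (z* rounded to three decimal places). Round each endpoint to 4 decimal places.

(0.0883, 0.2186)

p̂₁ = 0.99051, p̂₂ = 0.83708, so the observed difference is 0.15343.
Unpooled SE = √(p̂₁(1−p̂₁)/n₁ + p̂₂(1−p̂₂)/n₂) = √(0.000017832 + 0.000766168) = 0.028000.
z* = 2.326 at the 98% level. Margin of error = 0.06513.
So the interval runs from 0.0883 to 0.2186.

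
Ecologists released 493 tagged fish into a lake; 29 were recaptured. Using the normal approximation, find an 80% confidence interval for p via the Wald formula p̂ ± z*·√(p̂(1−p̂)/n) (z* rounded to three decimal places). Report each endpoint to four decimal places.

(0.0452, 0.0724)

Sample proportion p̂ = 29/493 = 0.05882.
SE(p̂) = √(0.05882·0.94118/493) = 0.010597.
For 80% confidence, z* = 1.282.
Margin of error: 1.282 × 0.010597 = 0.01359.
Interval: 0.05882 ± 0.01359 → (0.0452, 0.0724).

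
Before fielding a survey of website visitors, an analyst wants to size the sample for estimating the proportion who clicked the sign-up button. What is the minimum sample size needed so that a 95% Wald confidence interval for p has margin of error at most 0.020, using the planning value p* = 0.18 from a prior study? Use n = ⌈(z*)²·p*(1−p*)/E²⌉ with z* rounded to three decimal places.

z* = 1.960 at the 95% level.
p*(1−p*) = 0.18·0.82 = 0.1476.
Required n before rounding: 3.841600 × 0.1476 / 0.020² = 1417.550.
⌈1417.550⌉ = 1418.

n = 1418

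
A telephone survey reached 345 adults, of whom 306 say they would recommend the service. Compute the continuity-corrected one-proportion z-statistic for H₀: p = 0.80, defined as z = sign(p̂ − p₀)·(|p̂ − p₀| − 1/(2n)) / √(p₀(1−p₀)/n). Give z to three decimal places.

z = 3.971

With x = 306 successes in n = 345, p̂ = 0.88696. p̂ − p₀ = 0.086957.
Continuity correction 1/(2n) = 1/690 = 0.001449.
Corrected numerator: |0.086957| − 0.001449 = 0.085508.
SE₀ = √(0.80·0.20/345) = 0.021535.
z = (+)0.085508/0.021535 = 3.971.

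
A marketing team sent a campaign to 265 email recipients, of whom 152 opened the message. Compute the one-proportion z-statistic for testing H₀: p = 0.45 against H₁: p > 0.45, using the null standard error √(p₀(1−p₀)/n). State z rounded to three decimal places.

The sample proportion is 152/265 = 0.57358.
Null standard error: √(0.45·0.55/265) = √0.000933962 = 0.030561.
Test statistic: z = 0.12358/0.030561 = 4.044.

z = 4.044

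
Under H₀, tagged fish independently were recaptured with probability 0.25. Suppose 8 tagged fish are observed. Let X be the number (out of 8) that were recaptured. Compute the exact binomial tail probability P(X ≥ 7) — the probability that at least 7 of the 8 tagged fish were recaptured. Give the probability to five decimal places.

X is binomial with n = 8 and p = 0.25.
P(X ≥ 7) = C(8,7)·0.25^7·0.75^1 + C(8,8)·0.25^8·0.75^0.
= 0.000366 + 0.000015 = 0.00038.

P = 0.00038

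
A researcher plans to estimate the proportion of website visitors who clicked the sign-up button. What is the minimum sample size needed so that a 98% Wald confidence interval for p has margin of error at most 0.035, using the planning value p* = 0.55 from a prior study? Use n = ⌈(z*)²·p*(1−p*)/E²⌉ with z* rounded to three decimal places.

n = 1094

z* = 2.326 at the 98% level.
p*(1−p*) = 0.55·0.45 = 0.2475.
(z*)²·p*(1−p*)/E² = 5.410276·0.2475/0.001225 = 1093.097.
Rounding up, n = 1094.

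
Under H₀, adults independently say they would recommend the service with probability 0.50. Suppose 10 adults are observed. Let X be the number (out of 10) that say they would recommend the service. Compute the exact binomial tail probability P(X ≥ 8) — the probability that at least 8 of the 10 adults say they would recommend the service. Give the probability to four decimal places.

X ~ Binomial(n=10, p=0.50).
P(X ≥ 8) = C(10,8)·0.50^8·0.50^2 + C(10,9)·0.50^9·0.50^1 + C(10,10)·0.50^10·0.50^0.
= 0.043945 + 0.009766 + 0.000977 = 0.0547.

P = 0.0547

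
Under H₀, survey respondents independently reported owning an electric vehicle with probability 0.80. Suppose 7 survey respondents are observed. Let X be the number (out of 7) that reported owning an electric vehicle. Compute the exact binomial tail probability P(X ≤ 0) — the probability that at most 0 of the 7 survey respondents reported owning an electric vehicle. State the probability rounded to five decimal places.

P = 0.00001

X is binomial with n = 7 and p = 0.80.
P(X ≤ 0) = C(7,0)·0.80^0·0.20^7.
= 0.000013 = 0.00001.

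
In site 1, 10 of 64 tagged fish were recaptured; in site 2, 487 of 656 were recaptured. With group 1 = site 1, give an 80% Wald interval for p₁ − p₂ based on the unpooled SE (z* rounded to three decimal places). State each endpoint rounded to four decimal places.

p̂₁ = 0.15625, p̂₂ = 0.74238, so the observed difference is -0.58613.
Unpooled SE = √(p̂₁(1−p̂₁)/n₁ + p̂₂(1−p̂₂)/n₂) = √(0.002059937 + 0.000291544) = 0.048492.
The 80% critical value is z* = 1.282. Margin = 1.282·0.048492 = 0.06217.
Interval: -0.58613 ± 0.06217 → (-0.6483, -0.5240).

(-0.6483, -0.5240)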